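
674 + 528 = 1202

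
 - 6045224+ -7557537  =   - 13602761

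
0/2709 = 0 = 0.00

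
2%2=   0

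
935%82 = 33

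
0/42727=0 = 0.00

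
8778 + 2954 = 11732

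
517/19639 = 517/19639 = 0.03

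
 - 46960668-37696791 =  - 84657459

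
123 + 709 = 832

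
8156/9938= 4078/4969 = 0.82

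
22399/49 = 22399/49 = 457.12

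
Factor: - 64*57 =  - 2^6*3^1 * 19^1 = - 3648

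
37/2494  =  37/2494 = 0.01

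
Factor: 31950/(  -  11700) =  - 2^ ( -1 )*13^( -1) * 71^1 = - 71/26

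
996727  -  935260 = 61467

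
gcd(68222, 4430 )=886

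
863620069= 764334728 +99285341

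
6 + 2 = 8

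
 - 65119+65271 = 152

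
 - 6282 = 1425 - 7707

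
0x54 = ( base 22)3i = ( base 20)44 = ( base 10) 84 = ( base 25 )39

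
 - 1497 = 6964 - 8461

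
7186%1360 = 386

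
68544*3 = 205632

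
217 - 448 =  - 231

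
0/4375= 0 =0.00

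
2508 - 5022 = - 2514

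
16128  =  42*384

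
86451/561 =28817/187 =154.10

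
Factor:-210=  - 2^1*3^1*5^1 * 7^1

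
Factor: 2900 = 2^2*5^2*29^1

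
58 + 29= 87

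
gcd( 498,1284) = 6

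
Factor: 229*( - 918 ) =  - 2^1*3^3*17^1*229^1 = -210222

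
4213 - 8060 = -3847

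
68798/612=112+127/306 = 112.42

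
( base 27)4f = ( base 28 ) 4b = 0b1111011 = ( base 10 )123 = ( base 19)69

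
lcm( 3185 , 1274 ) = 6370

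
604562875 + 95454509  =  700017384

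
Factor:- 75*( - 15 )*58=65250 =2^1*3^2*5^3*29^1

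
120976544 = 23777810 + 97198734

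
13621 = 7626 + 5995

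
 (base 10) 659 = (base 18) 20B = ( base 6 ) 3015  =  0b1010010011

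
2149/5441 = 2149/5441 = 0.39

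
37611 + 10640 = 48251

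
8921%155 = 86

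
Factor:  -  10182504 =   -  2^3*3^1*424271^1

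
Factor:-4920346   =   - 2^1 * 67^1 * 73^1*503^1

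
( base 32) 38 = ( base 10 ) 104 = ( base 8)150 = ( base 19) 59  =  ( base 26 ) 40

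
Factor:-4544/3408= - 2^2*3^( - 1 ) = - 4/3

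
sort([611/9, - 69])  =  [ - 69,611/9 ] 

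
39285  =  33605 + 5680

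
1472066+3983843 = 5455909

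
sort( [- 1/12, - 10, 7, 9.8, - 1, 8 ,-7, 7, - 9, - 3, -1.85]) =[ - 10, - 9 ,-7,  -  3, - 1.85, - 1,  -  1/12,7, 7, 8, 9.8]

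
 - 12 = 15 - 27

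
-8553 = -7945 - 608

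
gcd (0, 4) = 4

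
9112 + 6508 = 15620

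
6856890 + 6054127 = 12911017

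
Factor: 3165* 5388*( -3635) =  - 2^2 * 3^2 *5^2*211^1*449^1 * 727^1= -61987727700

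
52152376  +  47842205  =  99994581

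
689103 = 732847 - 43744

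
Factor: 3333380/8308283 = 2^2*5^1*157^( -1)*52919^( -1)*166669^1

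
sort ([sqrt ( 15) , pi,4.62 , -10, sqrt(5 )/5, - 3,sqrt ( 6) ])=[-10, - 3, sqrt(5 )/5,sqrt (6), pi , sqrt ( 15 ),4.62 ]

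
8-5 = 3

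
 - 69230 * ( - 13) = 899990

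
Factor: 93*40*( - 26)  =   - 2^4 * 3^1 * 5^1*13^1 *31^1 = - 96720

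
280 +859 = 1139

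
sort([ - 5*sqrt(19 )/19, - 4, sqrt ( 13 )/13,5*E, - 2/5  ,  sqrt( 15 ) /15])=[ - 4, - 5*sqrt( 19)/19, - 2/5, sqrt(15) /15,sqrt( 13)/13,5*E ] 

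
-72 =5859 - 5931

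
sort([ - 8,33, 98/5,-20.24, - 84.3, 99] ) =[  -  84.3, - 20.24,-8, 98/5, 33, 99 ] 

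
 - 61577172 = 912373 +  - 62489545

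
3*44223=132669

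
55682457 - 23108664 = 32573793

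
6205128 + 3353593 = 9558721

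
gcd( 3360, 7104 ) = 96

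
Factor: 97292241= 3^2 * 17^1*67^1*9491^1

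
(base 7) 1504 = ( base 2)1001010000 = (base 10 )592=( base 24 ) 10G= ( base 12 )414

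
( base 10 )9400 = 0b10010010111000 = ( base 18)1b04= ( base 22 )j96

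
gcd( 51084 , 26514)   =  54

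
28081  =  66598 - 38517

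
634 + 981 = 1615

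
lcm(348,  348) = 348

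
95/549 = 95/549 =0.17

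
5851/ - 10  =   - 586 + 9/10= - 585.10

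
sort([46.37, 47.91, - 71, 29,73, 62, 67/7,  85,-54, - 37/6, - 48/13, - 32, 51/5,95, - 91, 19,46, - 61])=[ - 91, - 71 , - 61, - 54, - 32,- 37/6, - 48/13, 67/7, 51/5, 19 , 29, 46, 46.37, 47.91,62, 73,85, 95]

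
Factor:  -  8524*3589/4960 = - 2^( - 3)* 5^ ( - 1)*31^(-1 ) * 37^1*97^1*2131^1 = -7648159/1240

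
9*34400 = 309600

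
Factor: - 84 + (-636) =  - 720 = - 2^4*3^2*5^1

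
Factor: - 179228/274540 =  - 5^(-1)*53^( - 1)*173^1 =- 173/265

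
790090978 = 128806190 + 661284788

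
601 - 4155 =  - 3554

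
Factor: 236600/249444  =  2^1 * 3^(-2)*5^2*7^1*41^( - 1) = 350/369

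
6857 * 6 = 41142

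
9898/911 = 10 + 788/911= 10.86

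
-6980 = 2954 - 9934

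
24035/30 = 4807/6= 801.17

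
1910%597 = 119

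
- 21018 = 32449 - 53467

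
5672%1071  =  317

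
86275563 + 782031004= 868306567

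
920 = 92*10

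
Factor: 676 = 2^2*13^2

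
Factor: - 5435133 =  - 3^1*11^1*164701^1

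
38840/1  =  38840=38840.00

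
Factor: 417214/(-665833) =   -  59602/95119  =  - 2^1*17^1 * 73^(-1 )*  1303^( - 1 )*1753^1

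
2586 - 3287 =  - 701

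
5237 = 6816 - 1579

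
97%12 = 1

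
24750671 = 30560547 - 5809876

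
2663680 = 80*33296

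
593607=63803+529804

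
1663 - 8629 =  - 6966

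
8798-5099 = 3699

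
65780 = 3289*20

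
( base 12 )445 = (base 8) 1165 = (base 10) 629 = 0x275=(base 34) IH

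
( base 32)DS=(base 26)H2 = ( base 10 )444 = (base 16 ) 1BC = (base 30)EO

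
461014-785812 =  - 324798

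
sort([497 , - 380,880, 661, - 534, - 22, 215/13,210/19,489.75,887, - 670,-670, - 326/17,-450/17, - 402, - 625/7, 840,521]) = [ - 670,-670,  -  534, - 402,- 380, - 625/7 , - 450/17, - 22, - 326/17,  210/19,215/13, 489.75,497, 521,661,840 , 880, 887 ] 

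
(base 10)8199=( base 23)FBB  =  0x2007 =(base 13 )3969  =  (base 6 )101543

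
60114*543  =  32641902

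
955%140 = 115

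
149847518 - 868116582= -718269064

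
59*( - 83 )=-4897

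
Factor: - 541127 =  - 17^1*139^1*229^1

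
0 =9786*0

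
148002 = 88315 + 59687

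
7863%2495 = 378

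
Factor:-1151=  - 1151^1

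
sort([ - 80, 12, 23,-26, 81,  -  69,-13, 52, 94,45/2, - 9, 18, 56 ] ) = [ - 80,-69,- 26,- 13, - 9,  12, 18, 45/2, 23, 52,  56 , 81, 94] 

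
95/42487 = 95/42487 = 0.00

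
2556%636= 12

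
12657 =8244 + 4413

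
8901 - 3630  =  5271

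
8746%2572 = 1030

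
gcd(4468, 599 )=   1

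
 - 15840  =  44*(-360) 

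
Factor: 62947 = 19^1*3313^1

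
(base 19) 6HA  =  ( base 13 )11A3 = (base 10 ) 2499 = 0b100111000011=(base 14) CA7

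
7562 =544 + 7018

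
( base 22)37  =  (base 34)25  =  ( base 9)81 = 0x49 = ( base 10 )73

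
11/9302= 11/9302 =0.00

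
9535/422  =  9535/422 = 22.59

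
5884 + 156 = 6040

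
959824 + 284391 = 1244215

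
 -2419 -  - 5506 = 3087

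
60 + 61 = 121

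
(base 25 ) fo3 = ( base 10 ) 9978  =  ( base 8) 23372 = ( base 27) dif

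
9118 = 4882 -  - 4236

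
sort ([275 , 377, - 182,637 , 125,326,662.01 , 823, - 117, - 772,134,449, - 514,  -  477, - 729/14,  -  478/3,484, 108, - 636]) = [ - 772, - 636, - 514, - 477, - 182,  -  478/3, - 117, - 729/14,108,125,  134, 275,326,377,449,484,637,662.01, 823]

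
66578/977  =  68 + 142/977  =  68.15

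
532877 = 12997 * 41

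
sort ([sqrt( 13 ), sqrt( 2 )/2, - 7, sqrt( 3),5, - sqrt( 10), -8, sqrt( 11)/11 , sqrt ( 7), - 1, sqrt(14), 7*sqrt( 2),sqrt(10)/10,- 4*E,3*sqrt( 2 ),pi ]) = [ - 4*E, - 8, - 7, - sqrt( 10), - 1, sqrt( 11) /11,sqrt(10 ) /10, sqrt(2 ) /2,sqrt ( 3),sqrt( 7 ), pi,  sqrt(13),sqrt(14),3 * sqrt( 2 ),5, 7*sqrt( 2)]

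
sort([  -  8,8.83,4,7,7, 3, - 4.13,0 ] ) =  [  -  8,-4.13,0,3,4,7,7,  8.83 ]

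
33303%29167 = 4136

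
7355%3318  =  719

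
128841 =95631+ 33210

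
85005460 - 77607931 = 7397529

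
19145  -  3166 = 15979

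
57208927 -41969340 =15239587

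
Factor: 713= 23^1*31^1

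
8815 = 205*43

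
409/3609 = 409/3609 =0.11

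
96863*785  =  76037455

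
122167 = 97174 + 24993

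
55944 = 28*1998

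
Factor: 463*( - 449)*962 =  - 2^1*13^1* 37^1*449^1*463^1 = - 199987294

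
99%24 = 3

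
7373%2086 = 1115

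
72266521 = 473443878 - 401177357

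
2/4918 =1/2459 = 0.00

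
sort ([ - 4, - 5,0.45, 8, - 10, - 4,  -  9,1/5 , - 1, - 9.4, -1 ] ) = [ - 10,-9.4, - 9  ,-5, - 4,-4, - 1, - 1, 1/5,0.45,8 ]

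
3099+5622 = 8721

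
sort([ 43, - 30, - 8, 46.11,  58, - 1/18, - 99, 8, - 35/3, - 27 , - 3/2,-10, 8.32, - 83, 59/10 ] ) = [  -  99, - 83, - 30, -27, - 35/3, - 10, - 8, - 3/2, - 1/18 , 59/10, 8,8.32, 43, 46.11,  58] 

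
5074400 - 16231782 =-11157382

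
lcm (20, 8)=40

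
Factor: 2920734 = 2^1 * 3^2*162263^1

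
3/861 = 1/287  =  0.00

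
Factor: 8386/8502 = 3^ (- 1)*7^1*13^( - 1 )*109^(- 1)*599^1= 4193/4251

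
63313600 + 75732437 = 139046037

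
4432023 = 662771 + 3769252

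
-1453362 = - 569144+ - 884218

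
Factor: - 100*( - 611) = 61100 = 2^2*5^2*13^1*47^1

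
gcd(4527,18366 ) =3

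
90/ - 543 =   -  1 + 151/181 =- 0.17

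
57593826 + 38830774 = 96424600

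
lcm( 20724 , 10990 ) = 725340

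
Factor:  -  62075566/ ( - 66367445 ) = 2^1*5^( - 1)*7^1 * 37^1*293^1*409^1*13273489^( - 1 )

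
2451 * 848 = 2078448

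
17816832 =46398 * 384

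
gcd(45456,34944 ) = 48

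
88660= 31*2860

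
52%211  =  52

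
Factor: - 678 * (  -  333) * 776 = 2^4*3^3*37^1 * 97^1*113^1 = 175200624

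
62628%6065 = 1978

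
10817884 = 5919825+4898059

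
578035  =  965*599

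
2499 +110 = 2609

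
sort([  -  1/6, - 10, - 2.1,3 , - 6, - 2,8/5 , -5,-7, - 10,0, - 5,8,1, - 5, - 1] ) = [-10, - 10,  -  7, - 6, - 5, - 5, - 5,  -  2.1, - 2,  -  1, - 1/6,0,1, 8/5,3,8 ]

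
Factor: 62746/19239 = 2^1*3^( - 1 )*11^( - 2 ) * 53^( - 1)*137^1*229^1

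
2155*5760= 12412800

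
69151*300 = 20745300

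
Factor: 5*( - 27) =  - 135 = - 3^3*5^1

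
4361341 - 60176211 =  - 55814870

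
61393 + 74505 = 135898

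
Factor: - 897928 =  - 2^3*112241^1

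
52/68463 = 52/68463 =0.00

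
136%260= 136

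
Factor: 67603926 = 2^1*3^1*13^1*866717^1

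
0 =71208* 0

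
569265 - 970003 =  - 400738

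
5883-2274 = 3609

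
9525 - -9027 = 18552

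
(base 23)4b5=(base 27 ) 36p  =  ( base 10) 2374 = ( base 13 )1108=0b100101000110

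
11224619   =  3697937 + 7526682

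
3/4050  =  1/1350 = 0.00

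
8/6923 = 8/6923 = 0.00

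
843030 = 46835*18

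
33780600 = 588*57450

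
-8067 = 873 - 8940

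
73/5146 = 73/5146 = 0.01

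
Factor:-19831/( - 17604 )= 2^ ( - 2 )*3^(-3 )*7^1 * 163^( - 1 )*2833^1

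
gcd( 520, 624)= 104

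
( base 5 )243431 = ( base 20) 1321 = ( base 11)6a41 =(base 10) 9241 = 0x2419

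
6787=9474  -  2687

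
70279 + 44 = 70323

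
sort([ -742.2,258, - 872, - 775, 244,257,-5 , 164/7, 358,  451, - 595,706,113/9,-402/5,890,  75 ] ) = [- 872, - 775, - 742.2, - 595, - 402/5, - 5,113/9,164/7,75,244,257,258,358, 451 , 706,890 ] 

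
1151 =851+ 300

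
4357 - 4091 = 266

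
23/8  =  23/8 = 2.88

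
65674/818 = 32837/409=80.29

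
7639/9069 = 7639/9069  =  0.84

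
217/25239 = 217/25239 = 0.01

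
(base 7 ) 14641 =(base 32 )400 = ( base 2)1000000000000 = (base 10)4096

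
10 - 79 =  - 69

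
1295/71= 18 + 17/71= 18.24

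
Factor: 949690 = 2^1*5^1 * 7^1*13567^1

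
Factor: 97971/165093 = 289/487 = 17^2*487^( - 1)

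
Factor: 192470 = 2^1*5^1*19^1 * 1013^1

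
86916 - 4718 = 82198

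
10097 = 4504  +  5593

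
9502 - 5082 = 4420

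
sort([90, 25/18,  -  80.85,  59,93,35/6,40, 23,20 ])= [-80.85,25/18,35/6,20 , 23,40,59, 90 , 93 ]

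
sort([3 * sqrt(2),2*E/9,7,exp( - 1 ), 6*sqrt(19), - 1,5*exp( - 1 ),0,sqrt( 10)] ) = [ - 1, 0,exp ( - 1 ),2*E/9, 5*exp( - 1),sqrt(10 ), 3 * sqrt(2), 7,6 *sqrt (19)]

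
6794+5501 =12295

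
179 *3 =537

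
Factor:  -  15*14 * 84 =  - 17640 = -2^3*3^2*5^1 * 7^2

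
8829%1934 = 1093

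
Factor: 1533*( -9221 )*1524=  - 2^2*3^2*7^1* 73^1*127^1*9221^1 = -  21542948532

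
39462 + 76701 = 116163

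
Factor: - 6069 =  - 3^1 * 7^1 *17^2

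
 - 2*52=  - 104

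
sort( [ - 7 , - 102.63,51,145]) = [ - 102.63 , - 7, 51, 145] 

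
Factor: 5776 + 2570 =8346 = 2^1*3^1*13^1*107^1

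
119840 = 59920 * 2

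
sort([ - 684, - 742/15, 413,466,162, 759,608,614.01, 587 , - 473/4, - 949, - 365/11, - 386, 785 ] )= [ - 949, - 684, - 386, - 473/4, -742/15, - 365/11, 162,413,  466,587,608,  614.01,759,785]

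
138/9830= 69/4915 =0.01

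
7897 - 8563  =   - 666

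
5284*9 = 47556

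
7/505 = 7/505 = 0.01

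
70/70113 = 70/70113=0.00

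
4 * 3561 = 14244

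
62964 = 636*99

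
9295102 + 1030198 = 10325300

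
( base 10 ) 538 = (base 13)325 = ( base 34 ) fs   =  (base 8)1032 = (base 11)44a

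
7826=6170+1656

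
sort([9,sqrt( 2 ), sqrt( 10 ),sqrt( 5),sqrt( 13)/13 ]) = [ sqrt(13 ) /13, sqrt (2 ),sqrt( 5 ),sqrt( 10 ) , 9]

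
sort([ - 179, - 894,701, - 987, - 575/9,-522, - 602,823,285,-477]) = [- 987, - 894, - 602,-522, - 477,-179,-575/9, 285, 701, 823]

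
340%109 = 13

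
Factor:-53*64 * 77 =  - 261184 = - 2^6*7^1*11^1*53^1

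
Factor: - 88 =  - 2^3 * 11^1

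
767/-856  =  -1 + 89/856  =  - 0.90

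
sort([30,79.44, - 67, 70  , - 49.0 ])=[ - 67, - 49.0 , 30, 70, 79.44]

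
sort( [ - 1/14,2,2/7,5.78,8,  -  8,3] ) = [ - 8,-1/14, 2/7,2, 3 , 5.78,8 ] 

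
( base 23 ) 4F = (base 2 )1101011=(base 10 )107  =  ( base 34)35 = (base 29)3k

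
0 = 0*5907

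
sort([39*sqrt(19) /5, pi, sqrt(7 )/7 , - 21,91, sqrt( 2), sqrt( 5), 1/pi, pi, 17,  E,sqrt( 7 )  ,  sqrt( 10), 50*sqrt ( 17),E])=[ - 21,1/pi, sqrt(7)/7,sqrt( 2 ), sqrt ( 5) , sqrt( 7), E,E, pi , pi, sqrt( 10),  17, 39*sqrt(19) /5 , 91,50  *  sqrt( 17)]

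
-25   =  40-65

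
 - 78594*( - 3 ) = 235782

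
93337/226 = 412 + 225/226 = 413.00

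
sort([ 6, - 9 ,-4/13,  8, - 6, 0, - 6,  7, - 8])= [ - 9, - 8, - 6,-6, - 4/13, 0, 6 , 7,8]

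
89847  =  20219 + 69628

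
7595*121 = 918995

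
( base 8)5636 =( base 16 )B9E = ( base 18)934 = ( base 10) 2974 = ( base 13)147A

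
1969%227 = 153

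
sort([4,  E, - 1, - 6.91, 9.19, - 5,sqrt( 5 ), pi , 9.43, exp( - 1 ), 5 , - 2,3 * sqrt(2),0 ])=[-6.91, - 5, - 2 ,-1,0,exp(-1),sqrt ( 5 ), E, pi,4,  3*sqrt( 2), 5 , 9.19 , 9.43 ] 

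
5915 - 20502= - 14587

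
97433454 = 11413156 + 86020298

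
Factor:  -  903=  - 3^1*7^1*43^1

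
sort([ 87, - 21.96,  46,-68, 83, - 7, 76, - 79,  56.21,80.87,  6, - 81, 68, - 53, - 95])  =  [ - 95,-81, - 79,  -  68, - 53, - 21.96, - 7,6, 46 , 56.21,  68,76,80.87,83, 87 ]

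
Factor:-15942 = - 2^1* 3^1*2657^1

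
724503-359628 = 364875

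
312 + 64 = 376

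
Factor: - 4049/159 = - 3^(-1 )*53^( -1) * 4049^1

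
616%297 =22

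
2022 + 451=2473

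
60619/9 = 60619/9= 6735.44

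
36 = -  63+99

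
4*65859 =263436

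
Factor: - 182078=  - 2^1*13^1*47^1*149^1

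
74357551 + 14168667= 88526218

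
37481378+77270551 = 114751929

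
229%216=13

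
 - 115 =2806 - 2921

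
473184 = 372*1272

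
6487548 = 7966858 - 1479310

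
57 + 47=104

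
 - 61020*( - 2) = 122040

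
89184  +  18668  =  107852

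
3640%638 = 450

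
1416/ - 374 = -4 + 40/187=- 3.79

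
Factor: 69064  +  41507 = 3^1*36857^1 = 110571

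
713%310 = 93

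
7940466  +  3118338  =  11058804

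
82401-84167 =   -  1766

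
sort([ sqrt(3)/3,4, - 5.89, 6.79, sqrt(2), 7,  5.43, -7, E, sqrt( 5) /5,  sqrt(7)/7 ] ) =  [-7, - 5.89,  sqrt(7)/7, sqrt( 5)/5, sqrt(3 ) /3,  sqrt( 2),  E, 4,5.43, 6.79,7] 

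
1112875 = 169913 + 942962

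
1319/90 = 14 + 59/90  =  14.66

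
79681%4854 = 2017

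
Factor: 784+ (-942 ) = -158 = -2^1 *79^1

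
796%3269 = 796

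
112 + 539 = 651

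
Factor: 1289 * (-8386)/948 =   -  5404777/474 =- 2^(  -  1 )*3^( - 1 )*7^1*79^( - 1)*599^1*1289^1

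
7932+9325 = 17257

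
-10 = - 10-0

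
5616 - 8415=  -  2799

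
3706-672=3034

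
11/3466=11/3466 = 0.00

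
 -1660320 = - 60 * 27672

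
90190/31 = 2909+ 11/31  =  2909.35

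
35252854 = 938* 37583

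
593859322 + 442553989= 1036413311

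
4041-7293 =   -  3252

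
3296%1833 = 1463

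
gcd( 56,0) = 56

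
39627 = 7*5661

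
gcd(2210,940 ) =10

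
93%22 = 5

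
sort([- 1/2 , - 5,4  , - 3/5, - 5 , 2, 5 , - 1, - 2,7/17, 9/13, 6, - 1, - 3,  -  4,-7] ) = [-7 , - 5, - 5, - 4, - 3 , - 2,  -  1  , - 1, - 3/5, - 1/2,  7/17 , 9/13, 2,  4,5,6] 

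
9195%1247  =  466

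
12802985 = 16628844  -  3825859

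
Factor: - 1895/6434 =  - 2^(  -  1 )*5^1*379^1  *3217^ ( - 1)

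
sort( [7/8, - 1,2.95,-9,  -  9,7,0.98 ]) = [-9, - 9,  -  1,7/8, 0.98,2.95,7 ] 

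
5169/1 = 5169 = 5169.00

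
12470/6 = 6235/3 = 2078.33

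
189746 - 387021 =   -  197275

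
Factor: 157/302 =2^ (-1 )*151^( - 1 )*157^1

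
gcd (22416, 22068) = 12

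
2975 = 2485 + 490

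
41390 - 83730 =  - 42340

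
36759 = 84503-47744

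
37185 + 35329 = 72514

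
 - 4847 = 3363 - 8210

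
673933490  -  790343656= - 116410166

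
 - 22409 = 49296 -71705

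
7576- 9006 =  -1430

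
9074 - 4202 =4872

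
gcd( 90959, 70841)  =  1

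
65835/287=229 + 16/41  =  229.39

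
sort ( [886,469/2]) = [469/2,886] 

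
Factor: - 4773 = - 3^1 * 37^1 * 43^1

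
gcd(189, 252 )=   63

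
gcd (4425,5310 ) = 885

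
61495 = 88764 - 27269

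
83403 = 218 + 83185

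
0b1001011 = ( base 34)27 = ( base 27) 2l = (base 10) 75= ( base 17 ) 47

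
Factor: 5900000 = 2^5*5^5*59^1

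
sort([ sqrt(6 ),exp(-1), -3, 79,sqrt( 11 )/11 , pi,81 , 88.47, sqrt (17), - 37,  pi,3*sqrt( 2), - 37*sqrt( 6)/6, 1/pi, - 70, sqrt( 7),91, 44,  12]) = [ - 70, - 37, - 37*sqrt( 6 ) /6, - 3 , sqrt(11 )/11,1/pi , exp(-1 ), sqrt( 6 ) , sqrt( 7 ),pi , pi,sqrt( 17 ),3 * sqrt(2), 12,  44, 79, 81 , 88.47, 91]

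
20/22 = 10/11 = 0.91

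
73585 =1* 73585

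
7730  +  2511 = 10241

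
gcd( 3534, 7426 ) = 2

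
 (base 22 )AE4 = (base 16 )1420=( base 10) 5152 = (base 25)862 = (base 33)4O4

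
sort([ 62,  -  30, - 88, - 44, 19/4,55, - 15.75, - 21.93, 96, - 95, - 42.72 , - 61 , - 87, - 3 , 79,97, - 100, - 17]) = [ - 100, - 95, - 88, - 87,-61, - 44, - 42.72 , - 30, -21.93, - 17, - 15.75,  -  3, 19/4 , 55 , 62,79,  96, 97]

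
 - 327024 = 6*( - 54504 ) 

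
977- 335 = 642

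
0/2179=0=0.00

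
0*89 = 0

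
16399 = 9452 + 6947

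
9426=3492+5934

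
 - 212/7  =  - 31 + 5/7= - 30.29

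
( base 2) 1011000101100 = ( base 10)5676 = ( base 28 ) 76k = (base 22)BG0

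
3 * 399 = 1197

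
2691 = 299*9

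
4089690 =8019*510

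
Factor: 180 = 2^2*3^2*5^1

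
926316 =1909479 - 983163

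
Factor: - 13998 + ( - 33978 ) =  - 2^3 *3^1*1999^1 = -  47976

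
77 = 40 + 37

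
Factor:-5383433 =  - 11^1 * 61^1 *71^1*113^1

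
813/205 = 3 + 198/205   =  3.97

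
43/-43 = -1 + 0/1 = -  1.00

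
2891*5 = 14455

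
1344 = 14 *96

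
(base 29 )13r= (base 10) 955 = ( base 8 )1673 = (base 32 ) tr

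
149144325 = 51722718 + 97421607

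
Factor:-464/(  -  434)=2^3 *7^( - 1)*29^1*31^( - 1 ) = 232/217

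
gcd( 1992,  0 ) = 1992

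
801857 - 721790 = 80067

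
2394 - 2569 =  - 175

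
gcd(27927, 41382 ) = 9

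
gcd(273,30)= 3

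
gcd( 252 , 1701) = 63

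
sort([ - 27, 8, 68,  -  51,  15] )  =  [- 51,  -  27,8, 15,68 ]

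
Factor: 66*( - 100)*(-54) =356400 = 2^4*3^4*5^2 * 11^1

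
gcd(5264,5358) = 94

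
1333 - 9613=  - 8280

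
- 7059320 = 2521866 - 9581186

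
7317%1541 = 1153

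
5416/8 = 677 = 677.00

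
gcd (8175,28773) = 3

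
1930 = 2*965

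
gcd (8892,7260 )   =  12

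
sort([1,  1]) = [ 1, 1] 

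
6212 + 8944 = 15156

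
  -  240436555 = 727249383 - 967685938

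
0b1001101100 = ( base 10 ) 620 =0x26c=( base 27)MQ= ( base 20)1b0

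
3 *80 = 240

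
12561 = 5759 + 6802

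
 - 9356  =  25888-35244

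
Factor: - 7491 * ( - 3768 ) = 2^3 * 3^2*11^1 * 157^1*227^1 = 28226088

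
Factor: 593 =593^1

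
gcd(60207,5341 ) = 7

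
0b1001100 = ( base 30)2G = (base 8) 114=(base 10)76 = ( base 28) 2k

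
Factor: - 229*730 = - 167170  =  - 2^1*5^1*73^1*229^1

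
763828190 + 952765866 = 1716594056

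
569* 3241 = 1844129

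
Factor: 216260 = 2^2* 5^1* 11^1*983^1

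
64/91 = 64/91 =0.70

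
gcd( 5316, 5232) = 12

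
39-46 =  - 7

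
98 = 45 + 53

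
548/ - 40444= -137/10111 = - 0.01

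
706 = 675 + 31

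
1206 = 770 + 436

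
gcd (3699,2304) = 9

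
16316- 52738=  - 36422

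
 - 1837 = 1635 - 3472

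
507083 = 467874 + 39209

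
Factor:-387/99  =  -11^( - 1) * 43^1=- 43/11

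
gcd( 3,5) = 1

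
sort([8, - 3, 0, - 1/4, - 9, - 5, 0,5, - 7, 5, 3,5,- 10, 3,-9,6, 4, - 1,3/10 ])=[ - 10, - 9,-9, - 7, - 5, - 3, - 1,-1/4,  0, 0, 3/10,3,3,4, 5, 5,5, 6, 8] 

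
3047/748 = 277/68 = 4.07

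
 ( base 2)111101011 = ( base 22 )107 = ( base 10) 491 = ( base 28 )HF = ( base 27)I5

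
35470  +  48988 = 84458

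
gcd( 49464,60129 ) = 27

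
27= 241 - 214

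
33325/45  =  6665/9 = 740.56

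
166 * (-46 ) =-7636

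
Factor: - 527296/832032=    - 2^1*3^(-5)*7^1 * 11^1 = - 154/243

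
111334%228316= 111334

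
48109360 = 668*72020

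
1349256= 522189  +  827067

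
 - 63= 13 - 76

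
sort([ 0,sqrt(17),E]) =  [0,E  ,  sqrt(17)] 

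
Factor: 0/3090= 0= 0^1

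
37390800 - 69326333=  - 31935533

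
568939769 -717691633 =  - 148751864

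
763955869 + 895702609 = 1659658478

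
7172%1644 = 596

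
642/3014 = 321/1507  =  0.21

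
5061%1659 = 84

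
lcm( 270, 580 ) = 15660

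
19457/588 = 19457/588=   33.09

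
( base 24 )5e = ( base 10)134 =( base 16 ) 86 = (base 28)4m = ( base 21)68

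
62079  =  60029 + 2050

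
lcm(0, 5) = 0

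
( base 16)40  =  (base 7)121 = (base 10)64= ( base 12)54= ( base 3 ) 2101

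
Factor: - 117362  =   - 2^1*7^1*83^1*101^1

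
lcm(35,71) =2485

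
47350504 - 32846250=14504254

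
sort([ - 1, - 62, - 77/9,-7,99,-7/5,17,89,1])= [ - 62,-77/9, - 7,-7/5, - 1,1, 17,89, 99]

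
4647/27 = 172 + 1/9 = 172.11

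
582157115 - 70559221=511597894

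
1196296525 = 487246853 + 709049672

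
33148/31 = 1069 + 9/31 =1069.29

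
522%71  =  25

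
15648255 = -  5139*( - 3045 )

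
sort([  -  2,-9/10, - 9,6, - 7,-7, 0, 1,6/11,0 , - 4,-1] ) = [ - 9, - 7, - 7, - 4, - 2, -1,-9/10, 0, 0,  6/11, 1,6 ]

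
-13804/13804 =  - 1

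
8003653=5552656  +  2450997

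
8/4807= 8/4807 =0.00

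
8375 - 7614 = 761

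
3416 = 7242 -3826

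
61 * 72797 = 4440617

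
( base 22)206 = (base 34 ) sm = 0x3ce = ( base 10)974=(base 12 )692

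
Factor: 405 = 3^4*5^1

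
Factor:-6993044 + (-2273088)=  -2^2* 37^1*137^1*457^1= - 9266132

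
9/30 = 3/10 = 0.30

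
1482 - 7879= - 6397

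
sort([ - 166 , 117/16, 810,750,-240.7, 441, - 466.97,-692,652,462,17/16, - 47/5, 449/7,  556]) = [-692,-466.97, - 240.7, - 166, - 47/5,17/16, 117/16, 449/7, 441,462, 556, 652, 750, 810 ] 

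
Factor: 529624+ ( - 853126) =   -  323502 = - 2^1*3^1*53917^1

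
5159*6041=31165519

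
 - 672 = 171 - 843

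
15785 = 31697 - 15912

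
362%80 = 42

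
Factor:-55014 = -2^1*3^1*53^1*173^1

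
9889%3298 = 3293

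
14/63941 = 14/63941 = 0.00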